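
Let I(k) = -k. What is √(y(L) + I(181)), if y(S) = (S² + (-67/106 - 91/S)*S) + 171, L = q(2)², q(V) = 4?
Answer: √406987/53 ≈ 12.037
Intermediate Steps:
L = 16 (L = 4² = 16)
y(S) = 171 + S² + S*(-67/106 - 91/S) (y(S) = (S² + (-67*1/106 - 91/S)*S) + 171 = (S² + (-67/106 - 91/S)*S) + 171 = (S² + S*(-67/106 - 91/S)) + 171 = 171 + S² + S*(-67/106 - 91/S))
√(y(L) + I(181)) = √((80 + 16² - 67/106*16) - 1*181) = √((80 + 256 - 536/53) - 181) = √(17272/53 - 181) = √(7679/53) = √406987/53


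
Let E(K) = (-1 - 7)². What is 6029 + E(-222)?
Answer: 6093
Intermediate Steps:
E(K) = 64 (E(K) = (-8)² = 64)
6029 + E(-222) = 6029 + 64 = 6093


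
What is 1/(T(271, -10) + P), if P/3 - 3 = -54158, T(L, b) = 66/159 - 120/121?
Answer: -6413/1041891743 ≈ -6.1551e-6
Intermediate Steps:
T(L, b) = -3698/6413 (T(L, b) = 66*(1/159) - 120*1/121 = 22/53 - 120/121 = -3698/6413)
P = -162465 (P = 9 + 3*(-54158) = 9 - 162474 = -162465)
1/(T(271, -10) + P) = 1/(-3698/6413 - 162465) = 1/(-1041891743/6413) = -6413/1041891743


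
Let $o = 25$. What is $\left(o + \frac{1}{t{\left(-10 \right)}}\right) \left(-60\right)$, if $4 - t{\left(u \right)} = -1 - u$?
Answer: $-1488$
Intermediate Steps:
$t{\left(u \right)} = 5 + u$ ($t{\left(u \right)} = 4 - \left(-1 - u\right) = 4 + \left(1 + u\right) = 5 + u$)
$\left(o + \frac{1}{t{\left(-10 \right)}}\right) \left(-60\right) = \left(25 + \frac{1}{5 - 10}\right) \left(-60\right) = \left(25 + \frac{1}{-5}\right) \left(-60\right) = \left(25 - \frac{1}{5}\right) \left(-60\right) = \frac{124}{5} \left(-60\right) = -1488$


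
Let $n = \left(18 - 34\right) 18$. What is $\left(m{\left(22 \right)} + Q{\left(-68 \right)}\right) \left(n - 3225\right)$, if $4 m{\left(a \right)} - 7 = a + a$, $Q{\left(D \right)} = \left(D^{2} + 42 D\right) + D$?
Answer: $- \frac{24067563}{4} \approx -6.0169 \cdot 10^{6}$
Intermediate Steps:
$n = -288$ ($n = \left(-16\right) 18 = -288$)
$Q{\left(D \right)} = D^{2} + 43 D$
$m{\left(a \right)} = \frac{7}{4} + \frac{a}{2}$ ($m{\left(a \right)} = \frac{7}{4} + \frac{a + a}{4} = \frac{7}{4} + \frac{2 a}{4} = \frac{7}{4} + \frac{a}{2}$)
$\left(m{\left(22 \right)} + Q{\left(-68 \right)}\right) \left(n - 3225\right) = \left(\left(\frac{7}{4} + \frac{1}{2} \cdot 22\right) - 68 \left(43 - 68\right)\right) \left(-288 - 3225\right) = \left(\left(\frac{7}{4} + 11\right) - -1700\right) \left(-3513\right) = \left(\frac{51}{4} + 1700\right) \left(-3513\right) = \frac{6851}{4} \left(-3513\right) = - \frac{24067563}{4}$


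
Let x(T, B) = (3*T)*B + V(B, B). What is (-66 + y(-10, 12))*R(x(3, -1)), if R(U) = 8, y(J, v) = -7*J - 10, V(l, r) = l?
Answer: -48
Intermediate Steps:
x(T, B) = B + 3*B*T (x(T, B) = (3*T)*B + B = 3*B*T + B = B + 3*B*T)
y(J, v) = -10 - 7*J
(-66 + y(-10, 12))*R(x(3, -1)) = (-66 + (-10 - 7*(-10)))*8 = (-66 + (-10 + 70))*8 = (-66 + 60)*8 = -6*8 = -48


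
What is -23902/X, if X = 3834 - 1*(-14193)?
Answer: -23902/18027 ≈ -1.3259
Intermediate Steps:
X = 18027 (X = 3834 + 14193 = 18027)
-23902/X = -23902/18027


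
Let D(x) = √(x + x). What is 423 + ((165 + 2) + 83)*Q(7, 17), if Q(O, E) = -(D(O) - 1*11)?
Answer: 3173 - 250*√14 ≈ 2237.6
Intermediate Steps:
D(x) = √2*√x (D(x) = √(2*x) = √2*√x)
Q(O, E) = 11 - √2*√O (Q(O, E) = -(√2*√O - 1*11) = -(√2*√O - 11) = -(-11 + √2*√O) = 11 - √2*√O)
423 + ((165 + 2) + 83)*Q(7, 17) = 423 + ((165 + 2) + 83)*(11 - √2*√7) = 423 + (167 + 83)*(11 - √14) = 423 + 250*(11 - √14) = 423 + (2750 - 250*√14) = 3173 - 250*√14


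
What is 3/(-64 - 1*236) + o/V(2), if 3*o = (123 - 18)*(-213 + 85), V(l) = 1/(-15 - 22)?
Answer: 16575999/100 ≈ 1.6576e+5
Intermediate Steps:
V(l) = -1/37 (V(l) = 1/(-37) = -1/37)
o = -4480 (o = ((123 - 18)*(-213 + 85))/3 = (105*(-128))/3 = (1/3)*(-13440) = -4480)
3/(-64 - 1*236) + o/V(2) = 3/(-64 - 1*236) - 4480/(-1/37) = 3/(-64 - 236) - 4480*(-37) = 3/(-300) + 165760 = 3*(-1/300) + 165760 = -1/100 + 165760 = 16575999/100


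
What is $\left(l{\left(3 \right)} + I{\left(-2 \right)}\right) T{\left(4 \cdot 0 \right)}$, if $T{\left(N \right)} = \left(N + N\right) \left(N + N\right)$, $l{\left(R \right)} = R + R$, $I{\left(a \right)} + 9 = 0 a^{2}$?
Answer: $0$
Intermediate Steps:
$I{\left(a \right)} = -9$ ($I{\left(a \right)} = -9 + 0 a^{2} = -9 + 0 = -9$)
$l{\left(R \right)} = 2 R$
$T{\left(N \right)} = 4 N^{2}$ ($T{\left(N \right)} = 2 N 2 N = 4 N^{2}$)
$\left(l{\left(3 \right)} + I{\left(-2 \right)}\right) T{\left(4 \cdot 0 \right)} = \left(2 \cdot 3 - 9\right) 4 \left(4 \cdot 0\right)^{2} = \left(6 - 9\right) 4 \cdot 0^{2} = - 3 \cdot 4 \cdot 0 = \left(-3\right) 0 = 0$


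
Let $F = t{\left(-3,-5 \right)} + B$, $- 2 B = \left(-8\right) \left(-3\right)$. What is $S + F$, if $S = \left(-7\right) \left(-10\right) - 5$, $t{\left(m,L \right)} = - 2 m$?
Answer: $59$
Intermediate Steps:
$B = -12$ ($B = - \frac{\left(-8\right) \left(-3\right)}{2} = \left(- \frac{1}{2}\right) 24 = -12$)
$F = -6$ ($F = \left(-2\right) \left(-3\right) - 12 = 6 - 12 = -6$)
$S = 65$ ($S = 70 - 5 = 65$)
$S + F = 65 - 6 = 59$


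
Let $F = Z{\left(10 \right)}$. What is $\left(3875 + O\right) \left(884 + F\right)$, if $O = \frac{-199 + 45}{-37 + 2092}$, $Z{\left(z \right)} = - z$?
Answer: $\frac{6959636654}{2055} \approx 3.3867 \cdot 10^{6}$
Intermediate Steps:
$F = -10$ ($F = \left(-1\right) 10 = -10$)
$O = - \frac{154}{2055} \approx -0.074939$
$\left(3875 + O\right) \left(884 + F\right) = \left(3875 - \frac{154}{2055}\right) \left(884 - 10\right) = \frac{7962971}{2055} \cdot 874 = \frac{6959636654}{2055}$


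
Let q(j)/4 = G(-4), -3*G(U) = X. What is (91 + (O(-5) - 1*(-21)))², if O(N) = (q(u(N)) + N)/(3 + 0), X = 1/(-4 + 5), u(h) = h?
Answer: 978121/81 ≈ 12076.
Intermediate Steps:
X = 1 (X = 1/1 = 1)
G(U) = -⅓ (G(U) = -⅓*1 = -⅓)
q(j) = -4/3 (q(j) = 4*(-⅓) = -4/3)
O(N) = -4/9 + N/3 (O(N) = (-4/3 + N)/(3 + 0) = (-4/3 + N)/3 = (-4/3 + N)*(⅓) = -4/9 + N/3)
(91 + (O(-5) - 1*(-21)))² = (91 + ((-4/9 + (⅓)*(-5)) - 1*(-21)))² = (91 + ((-4/9 - 5/3) + 21))² = (91 + (-19/9 + 21))² = (91 + 170/9)² = (989/9)² = 978121/81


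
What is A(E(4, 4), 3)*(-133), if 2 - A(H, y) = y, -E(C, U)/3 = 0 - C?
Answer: 133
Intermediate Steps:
E(C, U) = 3*C (E(C, U) = -3*(0 - C) = -(-3)*C = 3*C)
A(H, y) = 2 - y
A(E(4, 4), 3)*(-133) = (2 - 1*3)*(-133) = (2 - 3)*(-133) = -1*(-133) = 133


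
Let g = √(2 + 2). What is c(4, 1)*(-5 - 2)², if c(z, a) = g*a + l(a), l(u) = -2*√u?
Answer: 0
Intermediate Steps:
g = 2 (g = √4 = 2)
c(z, a) = -2*√a + 2*a (c(z, a) = 2*a - 2*√a = -2*√a + 2*a)
c(4, 1)*(-5 - 2)² = (-2*√1 + 2*1)*(-5 - 2)² = (-2*1 + 2)*(-7)² = (-2 + 2)*49 = 0*49 = 0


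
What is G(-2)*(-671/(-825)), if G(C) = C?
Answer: -122/75 ≈ -1.6267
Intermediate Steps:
G(-2)*(-671/(-825)) = -(-1342)/(-825) = -(-1342)*(-1)/825 = -2*61/75 = -122/75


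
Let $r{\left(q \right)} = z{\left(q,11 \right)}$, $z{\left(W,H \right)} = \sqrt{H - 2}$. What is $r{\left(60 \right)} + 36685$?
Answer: $36688$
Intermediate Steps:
$z{\left(W,H \right)} = \sqrt{-2 + H}$
$r{\left(q \right)} = 3$ ($r{\left(q \right)} = \sqrt{-2 + 11} = \sqrt{9} = 3$)
$r{\left(60 \right)} + 36685 = 3 + 36685 = 36688$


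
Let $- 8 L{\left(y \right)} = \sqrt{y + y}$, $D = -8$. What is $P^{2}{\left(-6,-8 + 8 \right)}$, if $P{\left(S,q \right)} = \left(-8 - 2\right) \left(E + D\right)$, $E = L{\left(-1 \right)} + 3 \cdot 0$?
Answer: $\frac{51175}{8} + 200 i \sqrt{2} \approx 6396.9 + 282.84 i$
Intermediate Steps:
$L{\left(y \right)} = - \frac{\sqrt{2} \sqrt{y}}{8}$ ($L{\left(y \right)} = - \frac{\sqrt{y + y}}{8} = - \frac{\sqrt{2 y}}{8} = - \frac{\sqrt{2} \sqrt{y}}{8}$)
$E = - \frac{i \sqrt{2}}{8}$ ($E = - \frac{\sqrt{2} \sqrt{-1}}{8} + 3 \cdot 0 = - \frac{\sqrt{2} i}{8} + 0 = - \frac{i \sqrt{2}}{8} + 0 = - \frac{i \sqrt{2}}{8} \approx - 0.17678 i$)
$P{\left(S,q \right)} = 80 + \frac{5 i \sqrt{2}}{4}$ ($P{\left(S,q \right)} = \left(-8 - 2\right) \left(- \frac{i \sqrt{2}}{8} - 8\right) = - 10 \left(-8 - \frac{i \sqrt{2}}{8}\right) = 80 + \frac{5 i \sqrt{2}}{4}$)
$P^{2}{\left(-6,-8 + 8 \right)} = \left(80 + \frac{5 i \sqrt{2}}{4}\right)^{2}$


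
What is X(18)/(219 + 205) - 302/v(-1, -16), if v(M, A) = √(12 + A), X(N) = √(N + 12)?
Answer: 151*I + √30/424 ≈ 0.012918 + 151.0*I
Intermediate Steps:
X(N) = √(12 + N)
X(18)/(219 + 205) - 302/v(-1, -16) = √(12 + 18)/(219 + 205) - 302/√(12 - 16) = √30/424 - 302*(-I/2) = √30*(1/424) - 302*(-I/2) = √30/424 - (-151)*I = √30/424 + 151*I = 151*I + √30/424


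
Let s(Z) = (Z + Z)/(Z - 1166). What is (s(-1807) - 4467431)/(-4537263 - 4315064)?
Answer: 13281668749/26317968171 ≈ 0.50466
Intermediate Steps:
s(Z) = 2*Z/(-1166 + Z) (s(Z) = (2*Z)/(-1166 + Z) = 2*Z/(-1166 + Z))
(s(-1807) - 4467431)/(-4537263 - 4315064) = (2*(-1807)/(-1166 - 1807) - 4467431)/(-4537263 - 4315064) = (2*(-1807)/(-2973) - 4467431)/(-8852327) = (2*(-1807)*(-1/2973) - 4467431)*(-1/8852327) = (3614/2973 - 4467431)*(-1/8852327) = -13281668749/2973*(-1/8852327) = 13281668749/26317968171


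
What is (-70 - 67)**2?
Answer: 18769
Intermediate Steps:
(-70 - 67)**2 = (-137)**2 = 18769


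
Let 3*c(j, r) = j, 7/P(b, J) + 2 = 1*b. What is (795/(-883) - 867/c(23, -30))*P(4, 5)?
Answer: -8102388/20309 ≈ -398.96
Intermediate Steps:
P(b, J) = 7/(-2 + b) (P(b, J) = 7/(-2 + 1*b) = 7/(-2 + b))
c(j, r) = j/3
(795/(-883) - 867/c(23, -30))*P(4, 5) = (795/(-883) - 867/((⅓)*23))*(7/(-2 + 4)) = (795*(-1/883) - 867/23/3)*(7/2) = (-795/883 - 867*3/23)*(7*(½)) = (-795/883 - 2601/23)*(7/2) = -2314968/20309*7/2 = -8102388/20309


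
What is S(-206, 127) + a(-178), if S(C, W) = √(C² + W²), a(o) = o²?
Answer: 31684 + √58565 ≈ 31926.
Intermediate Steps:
S(-206, 127) + a(-178) = √((-206)² + 127²) + (-178)² = √(42436 + 16129) + 31684 = √58565 + 31684 = 31684 + √58565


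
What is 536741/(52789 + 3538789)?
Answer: 536741/3591578 ≈ 0.14944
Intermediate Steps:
536741/(52789 + 3538789) = 536741/3591578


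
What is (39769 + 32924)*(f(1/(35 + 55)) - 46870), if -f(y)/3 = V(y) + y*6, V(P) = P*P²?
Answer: -91992657120277/27000 ≈ -3.4071e+9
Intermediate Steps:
V(P) = P³
f(y) = -18*y - 3*y³ (f(y) = -3*(y³ + y*6) = -3*(y³ + 6*y) = -18*y - 3*y³)
(39769 + 32924)*(f(1/(35 + 55)) - 46870) = (39769 + 32924)*(3*(-6 - (1/(35 + 55))²)/(35 + 55) - 46870) = 72693*(3*(-6 - (1/90)²)/90 - 46870) = 72693*(3*(1/90)*(-6 - (1/90)²) - 46870) = 72693*(3*(1/90)*(-6 - 1*1/8100) - 46870) = 72693*(3*(1/90)*(-6 - 1/8100) - 46870) = 72693*(3*(1/90)*(-48601/8100) - 46870) = 72693*(-48601/243000 - 46870) = 72693*(-11389458601/243000) = -91992657120277/27000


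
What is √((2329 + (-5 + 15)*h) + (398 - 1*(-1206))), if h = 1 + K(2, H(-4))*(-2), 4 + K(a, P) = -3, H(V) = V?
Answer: √4083 ≈ 63.898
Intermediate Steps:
K(a, P) = -7 (K(a, P) = -4 - 3 = -7)
h = 15 (h = 1 - 7*(-2) = 1 + 14 = 15)
√((2329 + (-5 + 15)*h) + (398 - 1*(-1206))) = √((2329 + (-5 + 15)*15) + (398 - 1*(-1206))) = √((2329 + 10*15) + (398 + 1206)) = √((2329 + 150) + 1604) = √(2479 + 1604) = √4083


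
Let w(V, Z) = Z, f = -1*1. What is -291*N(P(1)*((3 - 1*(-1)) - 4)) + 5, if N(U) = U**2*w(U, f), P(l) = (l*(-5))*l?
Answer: 5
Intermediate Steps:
f = -1
P(l) = -5*l**2 (P(l) = (-5*l)*l = -5*l**2)
N(U) = -U**2 (N(U) = U**2*(-1) = -U**2)
-291*N(P(1)*((3 - 1*(-1)) - 4)) + 5 = -(-291)*((-5*1**2)*((3 - 1*(-1)) - 4))**2 + 5 = -(-291)*((-5*1)*((3 + 1) - 4))**2 + 5 = -(-291)*(-5*(4 - 4))**2 + 5 = -(-291)*(-5*0)**2 + 5 = -(-291)*0**2 + 5 = -(-291)*0 + 5 = -291*0 + 5 = 0 + 5 = 5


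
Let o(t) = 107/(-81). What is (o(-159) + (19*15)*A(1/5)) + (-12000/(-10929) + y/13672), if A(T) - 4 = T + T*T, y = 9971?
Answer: 24385905603197/20171873880 ≈ 1208.9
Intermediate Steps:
o(t) = -107/81 (o(t) = 107*(-1/81) = -107/81)
A(T) = 4 + T + T² (A(T) = 4 + (T + T*T) = 4 + (T + T²) = 4 + T + T²)
(o(-159) + (19*15)*A(1/5)) + (-12000/(-10929) + y/13672) = (-107/81 + (19*15)*(4 + 1/5 + (1/5)²)) + (-12000/(-10929) + 9971/13672) = (-107/81 + 285*(4 + ⅕ + (⅕)²)) + (-12000*(-1/10929) + 9971*(1/13672)) = (-107/81 + 285*(4 + ⅕ + 1/25)) + (4000/3643 + 9971/13672) = (-107/81 + 285*(106/25)) + 91012353/49807096 = (-107/81 + 6042/5) + 91012353/49807096 = 488867/405 + 91012353/49807096 = 24385905603197/20171873880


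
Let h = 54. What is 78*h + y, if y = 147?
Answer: 4359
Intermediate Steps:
78*h + y = 78*54 + 147 = 4212 + 147 = 4359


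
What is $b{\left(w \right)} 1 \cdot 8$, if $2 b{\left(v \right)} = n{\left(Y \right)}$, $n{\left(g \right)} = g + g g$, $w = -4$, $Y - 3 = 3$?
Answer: $168$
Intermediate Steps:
$Y = 6$ ($Y = 3 + 3 = 6$)
$n{\left(g \right)} = g + g^{2}$
$b{\left(v \right)} = 21$ ($b{\left(v \right)} = \frac{6 \left(1 + 6\right)}{2} = \frac{6 \cdot 7}{2} = \frac{1}{2} \cdot 42 = 21$)
$b{\left(w \right)} 1 \cdot 8 = 21 \cdot 1 \cdot 8 = 21 \cdot 8 = 168$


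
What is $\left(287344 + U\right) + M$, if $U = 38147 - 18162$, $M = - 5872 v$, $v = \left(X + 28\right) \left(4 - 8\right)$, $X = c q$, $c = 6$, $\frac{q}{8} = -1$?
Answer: $-162431$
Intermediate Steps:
$q = -8$ ($q = 8 \left(-1\right) = -8$)
$X = -48$ ($X = 6 \left(-8\right) = -48$)
$v = 80$ ($v = \left(-48 + 28\right) \left(4 - 8\right) = \left(-20\right) \left(-4\right) = 80$)
$M = -469760$ ($M = \left(-5872\right) 80 = -469760$)
$U = 19985$
$\left(287344 + U\right) + M = \left(287344 + 19985\right) - 469760 = 307329 - 469760 = -162431$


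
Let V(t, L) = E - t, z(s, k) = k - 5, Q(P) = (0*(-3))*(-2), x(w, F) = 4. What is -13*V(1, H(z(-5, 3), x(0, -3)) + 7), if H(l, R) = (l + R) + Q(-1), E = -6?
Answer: 91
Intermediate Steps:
Q(P) = 0 (Q(P) = 0*(-2) = 0)
z(s, k) = -5 + k
H(l, R) = R + l (H(l, R) = (l + R) + 0 = (R + l) + 0 = R + l)
V(t, L) = -6 - t
-13*V(1, H(z(-5, 3), x(0, -3)) + 7) = -13*(-6 - 1*1) = -13*(-6 - 1) = -13*(-7) = 91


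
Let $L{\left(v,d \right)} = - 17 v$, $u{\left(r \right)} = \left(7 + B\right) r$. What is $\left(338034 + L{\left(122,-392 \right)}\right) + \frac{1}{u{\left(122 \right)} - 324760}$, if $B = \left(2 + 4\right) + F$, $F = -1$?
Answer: $\frac{108614524159}{323296} \approx 3.3596 \cdot 10^{5}$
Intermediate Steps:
$B = 5$ ($B = \left(2 + 4\right) - 1 = 6 - 1 = 5$)
$u{\left(r \right)} = 12 r$ ($u{\left(r \right)} = \left(7 + 5\right) r = 12 r$)
$\left(338034 + L{\left(122,-392 \right)}\right) + \frac{1}{u{\left(122 \right)} - 324760} = \left(338034 - 2074\right) + \frac{1}{12 \cdot 122 - 324760} = \left(338034 - 2074\right) + \frac{1}{1464 - 324760} = 335960 + \frac{1}{-323296} = 335960 - \frac{1}{323296} = \frac{108614524159}{323296}$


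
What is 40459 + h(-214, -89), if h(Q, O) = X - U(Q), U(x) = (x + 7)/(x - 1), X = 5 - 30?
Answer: 8693103/215 ≈ 40433.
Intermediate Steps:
X = -25
U(x) = (7 + x)/(-1 + x)
h(Q, O) = -25 - (7 + Q)/(-1 + Q)
40459 + h(-214, -89) = 40459 + 2*(9 - 13*(-214))/(-1 - 214) = 40459 + 2*(9 + 2782)/(-215) = 40459 + 2*(-1/215)*2791 = 40459 - 5582/215 = 8693103/215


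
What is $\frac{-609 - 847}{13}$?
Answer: $-112$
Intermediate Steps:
$\frac{-609 - 847}{13} = \frac{1}{13} \left(-1456\right) = -112$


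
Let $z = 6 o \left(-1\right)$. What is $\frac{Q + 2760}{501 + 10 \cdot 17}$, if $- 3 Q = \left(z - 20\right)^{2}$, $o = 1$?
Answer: $\frac{7604}{2013} \approx 3.7774$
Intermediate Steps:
$z = -6$ ($z = 6 \cdot 1 \left(-1\right) = 6 \left(-1\right) = -6$)
$Q = - \frac{676}{3}$ ($Q = - \frac{\left(-6 - 20\right)^{2}}{3} = - \frac{\left(-26\right)^{2}}{3} = \left(- \frac{1}{3}\right) 676 = - \frac{676}{3} \approx -225.33$)
$\frac{Q + 2760}{501 + 10 \cdot 17} = \frac{- \frac{676}{3} + 2760}{501 + 10 \cdot 17} = \frac{7604}{3 \left(501 + 170\right)} = \frac{7604}{3 \cdot 671} = \frac{7604}{3} \cdot \frac{1}{671} = \frac{7604}{2013}$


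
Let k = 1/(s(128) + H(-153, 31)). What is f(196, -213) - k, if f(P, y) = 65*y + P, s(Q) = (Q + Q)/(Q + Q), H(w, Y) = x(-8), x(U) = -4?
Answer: -40946/3 ≈ -13649.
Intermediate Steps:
H(w, Y) = -4
s(Q) = 1 (s(Q) = (2*Q)/((2*Q)) = (2*Q)*(1/(2*Q)) = 1)
f(P, y) = P + 65*y
k = -⅓ (k = 1/(1 - 4) = 1/(-3) = -⅓ ≈ -0.33333)
f(196, -213) - k = (196 + 65*(-213)) - 1*(-⅓) = (196 - 13845) + ⅓ = -13649 + ⅓ = -40946/3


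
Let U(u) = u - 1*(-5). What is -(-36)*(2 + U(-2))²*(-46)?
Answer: -41400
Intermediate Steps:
U(u) = 5 + u (U(u) = u + 5 = 5 + u)
-(-36)*(2 + U(-2))²*(-46) = -(-36)*(2 + (5 - 2))²*(-46) = -(-36)*(2 + 3)²*(-46) = -(-36)*5²*(-46) = -(-36)*25*(-46) = -18*(-50)*(-46) = 900*(-46) = -41400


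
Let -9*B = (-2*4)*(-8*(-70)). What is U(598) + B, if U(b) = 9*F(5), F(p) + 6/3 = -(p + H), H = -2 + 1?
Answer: 3994/9 ≈ 443.78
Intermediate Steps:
H = -1
F(p) = -1 - p (F(p) = -2 - (p - 1) = -2 - (-1 + p) = -2 + (1 - p) = -1 - p)
U(b) = -54 (U(b) = 9*(-1 - 1*5) = 9*(-1 - 5) = 9*(-6) = -54)
B = 4480/9 (B = -(-2*4)*(-8*(-70))/9 = -(-8)*560/9 = -⅑*(-4480) = 4480/9 ≈ 497.78)
U(598) + B = -54 + 4480/9 = 3994/9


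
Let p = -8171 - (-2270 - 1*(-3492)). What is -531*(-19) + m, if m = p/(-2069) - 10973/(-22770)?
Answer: 475540772317/47111130 ≈ 10094.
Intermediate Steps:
p = -9393 (p = -8171 - (-2270 + 3492) = -8171 - 1*1222 = -8171 - 1222 = -9393)
m = 236581747/47111130 (m = -9393/(-2069) - 10973/(-22770) = -9393*(-1/2069) - 10973*(-1/22770) = 9393/2069 + 10973/22770 = 236581747/47111130 ≈ 5.0218)
-531*(-19) + m = -531*(-19) + 236581747/47111130 = 10089 + 236581747/47111130 = 475540772317/47111130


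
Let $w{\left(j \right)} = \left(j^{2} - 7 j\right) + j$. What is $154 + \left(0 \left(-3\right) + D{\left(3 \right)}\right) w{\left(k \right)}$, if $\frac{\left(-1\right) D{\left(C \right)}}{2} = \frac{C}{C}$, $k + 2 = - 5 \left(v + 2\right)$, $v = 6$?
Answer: $-3878$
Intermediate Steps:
$k = -42$ ($k = -2 - 5 \left(6 + 2\right) = -2 - 40 = -42$)
$D{\left(C \right)} = -2$ ($D{\left(C \right)} = - 2 \frac{C}{C} = \left(-2\right) 1 = -2$)
$w{\left(j \right)} = j^{2} - 6 j$
$154 + \left(0 \left(-3\right) + D{\left(3 \right)}\right) w{\left(k \right)} = 154 + \left(0 \left(-3\right) - 2\right) \left(- 42 \left(-6 - 42\right)\right) = 154 + \left(0 - 2\right) \left(\left(-42\right) \left(-48\right)\right) = 154 - 4032 = -3878$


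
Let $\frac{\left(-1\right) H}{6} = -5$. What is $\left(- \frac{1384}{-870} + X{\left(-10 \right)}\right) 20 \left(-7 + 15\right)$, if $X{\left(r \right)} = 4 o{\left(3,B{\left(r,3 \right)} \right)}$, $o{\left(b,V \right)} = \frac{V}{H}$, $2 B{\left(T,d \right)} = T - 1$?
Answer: $\frac{11936}{87} \approx 137.2$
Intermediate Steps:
$B{\left(T,d \right)} = - \frac{1}{2} + \frac{T}{2}$ ($B{\left(T,d \right)} = \frac{T - 1}{2} = \frac{-1 + T}{2} = - \frac{1}{2} + \frac{T}{2}$)
$H = 30$ ($H = \left(-6\right) \left(-5\right) = 30$)
$o{\left(b,V \right)} = \frac{V}{30}$
$X{\left(r \right)} = - \frac{1}{15} + \frac{r}{15}$ ($X{\left(r \right)} = 4 \frac{- \frac{1}{2} + \frac{r}{2}}{30} = 4 \left(- \frac{1}{60} + \frac{r}{60}\right) = - \frac{1}{15} + \frac{r}{15}$)
$\left(- \frac{1384}{-870} + X{\left(-10 \right)}\right) 20 \left(-7 + 15\right) = \left(- \frac{1384}{-870} + \left(- \frac{1}{15} + \frac{1}{15} \left(-10\right)\right)\right) 20 \left(-7 + 15\right) = \left(\left(-1384\right) \left(- \frac{1}{870}\right) - \frac{11}{15}\right) 20 \cdot 8 = \left(\frac{692}{435} - \frac{11}{15}\right) 160 = \frac{373}{435} \cdot 160 = \frac{11936}{87}$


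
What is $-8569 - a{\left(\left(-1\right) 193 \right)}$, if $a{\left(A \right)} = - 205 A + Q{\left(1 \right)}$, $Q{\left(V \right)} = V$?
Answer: $-48135$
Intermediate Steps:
$a{\left(A \right)} = 1 - 205 A$ ($a{\left(A \right)} = - 205 A + 1 = 1 - 205 A$)
$-8569 - a{\left(\left(-1\right) 193 \right)} = -8569 - \left(1 - 205 \left(\left(-1\right) 193\right)\right) = -8569 - \left(1 - -39565\right) = -8569 - \left(1 + 39565\right) = -8569 - 39566 = -48135$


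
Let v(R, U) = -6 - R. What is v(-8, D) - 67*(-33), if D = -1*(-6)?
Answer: 2213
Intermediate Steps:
D = 6
v(-8, D) - 67*(-33) = (-6 - 1*(-8)) - 67*(-33) = (-6 + 8) + 2211 = 2 + 2211 = 2213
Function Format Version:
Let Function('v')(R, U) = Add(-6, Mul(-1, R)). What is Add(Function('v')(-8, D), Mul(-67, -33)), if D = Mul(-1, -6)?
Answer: 2213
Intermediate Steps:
D = 6
Add(Function('v')(-8, D), Mul(-67, -33)) = Add(Add(-6, Mul(-1, -8)), Mul(-67, -33)) = Add(Add(-6, 8), 2211) = Add(2, 2211) = 2213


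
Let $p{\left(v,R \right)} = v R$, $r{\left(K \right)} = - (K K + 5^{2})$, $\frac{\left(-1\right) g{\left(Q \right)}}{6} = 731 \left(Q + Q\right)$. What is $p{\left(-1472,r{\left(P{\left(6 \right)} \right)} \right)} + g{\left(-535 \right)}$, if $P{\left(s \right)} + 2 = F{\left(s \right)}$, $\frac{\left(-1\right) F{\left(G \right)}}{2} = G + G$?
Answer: $5724892$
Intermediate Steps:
$F{\left(G \right)} = - 4 G$ ($F{\left(G \right)} = - 2 \left(G + G\right) = - 2 \cdot 2 G = - 4 G$)
$g{\left(Q \right)} = - 8772 Q$ ($g{\left(Q \right)} = - 6 \cdot 731 \left(Q + Q\right) = - 6 \cdot 731 \cdot 2 Q = - 6 \cdot 1462 Q = - 8772 Q$)
$P{\left(s \right)} = -2 - 4 s$
$r{\left(K \right)} = -25 - K^{2}$ ($r{\left(K \right)} = - (K^{2} + 25) = - (25 + K^{2}) = -25 - K^{2}$)
$p{\left(v,R \right)} = R v$
$p{\left(-1472,r{\left(P{\left(6 \right)} \right)} \right)} + g{\left(-535 \right)} = \left(-25 - \left(-2 - 24\right)^{2}\right) \left(-1472\right) - -4693020 = \left(-25 - \left(-2 - 24\right)^{2}\right) \left(-1472\right) + 4693020 = \left(-25 - \left(-26\right)^{2}\right) \left(-1472\right) + 4693020 = \left(-25 - 676\right) \left(-1472\right) + 4693020 = \left(-701\right) \left(-1472\right) + 4693020 = 1031872 + 4693020 = 5724892$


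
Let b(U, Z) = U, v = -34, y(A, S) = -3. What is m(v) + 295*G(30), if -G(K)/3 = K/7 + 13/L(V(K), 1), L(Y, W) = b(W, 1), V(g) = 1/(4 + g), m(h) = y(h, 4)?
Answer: -107106/7 ≈ -15301.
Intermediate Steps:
m(h) = -3
L(Y, W) = W
G(K) = -39 - 3*K/7 (G(K) = -3*(K/7 + 13/1) = -3*(K*(⅐) + 13*1) = -3*(K/7 + 13) = -3*(13 + K/7) = -39 - 3*K/7)
m(v) + 295*G(30) = -3 + 295*(-39 - 3/7*30) = -3 + 295*(-39 - 90/7) = -3 + 295*(-363/7) = -3 - 107085/7 = -107106/7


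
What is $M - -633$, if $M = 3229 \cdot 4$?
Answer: $13549$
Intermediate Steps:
$M = 12916$
$M - -633 = 12916 - -633 = 12916 + 633 = 13549$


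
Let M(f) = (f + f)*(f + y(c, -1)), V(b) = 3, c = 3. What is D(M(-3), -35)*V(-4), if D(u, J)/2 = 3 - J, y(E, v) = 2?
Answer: 228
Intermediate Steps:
M(f) = 2*f*(2 + f) (M(f) = (f + f)*(f + 2) = (2*f)*(2 + f) = 2*f*(2 + f))
D(u, J) = 6 - 2*J (D(u, J) = 2*(3 - J) = 6 - 2*J)
D(M(-3), -35)*V(-4) = (6 - 2*(-35))*3 = (6 + 70)*3 = 76*3 = 228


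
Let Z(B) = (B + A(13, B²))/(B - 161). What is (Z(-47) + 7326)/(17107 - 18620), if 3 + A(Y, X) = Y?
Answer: -1523845/314704 ≈ -4.8422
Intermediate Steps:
A(Y, X) = -3 + Y
Z(B) = (10 + B)/(-161 + B) (Z(B) = (B + (-3 + 13))/(B - 161) = (B + 10)/(-161 + B) = (10 + B)/(-161 + B))
(Z(-47) + 7326)/(17107 - 18620) = ((10 - 47)/(-161 - 47) + 7326)/(17107 - 18620) = (-37/(-208) + 7326)/(-1513) = (-1/208*(-37) + 7326)*(-1/1513) = (37/208 + 7326)*(-1/1513) = (1523845/208)*(-1/1513) = -1523845/314704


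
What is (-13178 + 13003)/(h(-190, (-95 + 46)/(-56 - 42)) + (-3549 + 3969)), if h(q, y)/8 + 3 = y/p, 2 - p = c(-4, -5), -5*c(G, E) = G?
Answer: -525/1198 ≈ -0.43823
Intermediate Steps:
c(G, E) = -G/5
p = 6/5 (p = 2 - (-1)*(-4)/5 = 2 - 1*⅘ = 2 - ⅘ = 6/5 ≈ 1.2000)
h(q, y) = -24 + 20*y/3 (h(q, y) = -24 + 8*(y/(6/5)) = -24 + 8*(y*(⅚)) = -24 + 8*(5*y/6) = -24 + 20*y/3)
(-13178 + 13003)/(h(-190, (-95 + 46)/(-56 - 42)) + (-3549 + 3969)) = (-13178 + 13003)/((-24 + 20*((-95 + 46)/(-56 - 42))/3) + (-3549 + 3969)) = -175/((-24 + 20*(-49/(-98))/3) + 420) = -175/((-24 + 20*(-49*(-1/98))/3) + 420) = -175/((-24 + (20/3)*(½)) + 420) = -175/((-24 + 10/3) + 420) = -175/(-62/3 + 420) = -175/1198/3 = -175*3/1198 = -525/1198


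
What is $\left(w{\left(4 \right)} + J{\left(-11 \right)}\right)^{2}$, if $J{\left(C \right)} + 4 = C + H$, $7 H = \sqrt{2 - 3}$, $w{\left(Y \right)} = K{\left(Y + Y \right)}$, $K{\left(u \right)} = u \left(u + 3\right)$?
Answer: $\frac{\left(511 + i\right)^{2}}{49} \approx 5329.0 + 20.857 i$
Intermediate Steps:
$K{\left(u \right)} = u \left(3 + u\right)$
$w{\left(Y \right)} = 2 Y \left(3 + 2 Y\right)$ ($w{\left(Y \right)} = \left(Y + Y\right) \left(3 + \left(Y + Y\right)\right) = 2 Y \left(3 + 2 Y\right)$)
$H = \frac{i}{7}$ ($H = \frac{\sqrt{2 - 3}}{7} = \frac{\sqrt{-1}}{7} = \frac{i}{7} \approx 0.14286 i$)
$J{\left(C \right)} = -4 + C + \frac{i}{7}$ ($J{\left(C \right)} = -4 + \left(C + \frac{i}{7}\right) = -4 + C + \frac{i}{7}$)
$\left(w{\left(4 \right)} + J{\left(-11 \right)}\right)^{2} = \left(2 \cdot 4 \left(3 + 2 \cdot 4\right) - \left(15 - \frac{i}{7}\right)\right)^{2} = \left(2 \cdot 4 \left(3 + 8\right) - \left(15 - \frac{i}{7}\right)\right)^{2} = \left(2 \cdot 4 \cdot 11 - \left(15 - \frac{i}{7}\right)\right)^{2} = \left(88 - \left(15 - \frac{i}{7}\right)\right)^{2} = \left(73 + \frac{i}{7}\right)^{2}$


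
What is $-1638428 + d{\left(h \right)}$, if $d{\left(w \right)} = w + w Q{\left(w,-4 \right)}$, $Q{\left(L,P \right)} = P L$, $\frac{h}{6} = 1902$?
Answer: $-522561992$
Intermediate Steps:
$h = 11412$ ($h = 6 \cdot 1902 = 11412$)
$Q{\left(L,P \right)} = L P$
$d{\left(w \right)} = w - 4 w^{2}$ ($d{\left(w \right)} = w + w w \left(-4\right) = w + w \left(- 4 w\right) = w - 4 w^{2}$)
$-1638428 + d{\left(h \right)} = -1638428 + 11412 \left(1 - 45648\right) = -1638428 + 11412 \left(-45647\right) = -1638428 - 520923564 = -522561992$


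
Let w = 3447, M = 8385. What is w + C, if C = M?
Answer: 11832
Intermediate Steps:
C = 8385
w + C = 3447 + 8385 = 11832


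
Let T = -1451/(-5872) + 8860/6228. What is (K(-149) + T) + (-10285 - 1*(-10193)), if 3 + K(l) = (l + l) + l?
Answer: -4940079881/9142704 ≈ -540.33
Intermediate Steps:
T = 15265687/9142704 (T = -1451*(-1/5872) + 8860*(1/6228) = 1451/5872 + 2215/1557 = 15265687/9142704 ≈ 1.6697)
K(l) = -3 + 3*l (K(l) = -3 + ((l + l) + l) = -3 + (2*l + l) = -3 + 3*l)
(K(-149) + T) + (-10285 - 1*(-10193)) = ((-3 + 3*(-149)) + 15265687/9142704) + (-10285 - 1*(-10193)) = ((-3 - 447) + 15265687/9142704) + (-10285 + 10193) = (-450 + 15265687/9142704) - 92 = -4098951113/9142704 - 92 = -4940079881/9142704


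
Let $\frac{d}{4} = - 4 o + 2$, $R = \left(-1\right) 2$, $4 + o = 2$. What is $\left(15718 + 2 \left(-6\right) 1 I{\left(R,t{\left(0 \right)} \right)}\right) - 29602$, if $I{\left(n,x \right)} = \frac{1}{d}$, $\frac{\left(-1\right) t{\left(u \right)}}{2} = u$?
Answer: $- \frac{138843}{10} \approx -13884.0$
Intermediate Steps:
$o = -2$ ($o = -4 + 2 = -2$)
$R = -2$
$t{\left(u \right)} = - 2 u$
$d = 40$ ($d = 4 \left(\left(-4\right) \left(-2\right) + 2\right) = 4 \left(8 + 2\right) = 4 \cdot 10 = 40$)
$I{\left(n,x \right)} = \frac{1}{40}$
$\left(15718 + 2 \left(-6\right) 1 I{\left(R,t{\left(0 \right)} \right)}\right) - 29602 = \left(15718 + 2 \left(-6\right) 1 \cdot \frac{1}{40}\right) - 29602 = \left(15718 + \left(-12\right) 1 \cdot \frac{1}{40}\right) - 29602 = \left(15718 - \frac{3}{10}\right) - 29602 = \frac{157177}{10} - 29602 = - \frac{138843}{10}$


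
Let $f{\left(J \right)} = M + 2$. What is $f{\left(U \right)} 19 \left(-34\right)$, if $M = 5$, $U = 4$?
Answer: $-4522$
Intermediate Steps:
$f{\left(J \right)} = 7$ ($f{\left(J \right)} = 5 + 2 = 7$)
$f{\left(U \right)} 19 \left(-34\right) = 7 \cdot 19 \left(-34\right) = 133 \left(-34\right) = -4522$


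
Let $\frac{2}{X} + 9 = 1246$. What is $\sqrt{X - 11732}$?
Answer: $\frac{3 i \sqrt{1994660026}}{1237} \approx 108.31 i$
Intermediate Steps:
$X = \frac{2}{1237}$ ($X = \frac{2}{-9 + 1246} = \frac{2}{1237} \approx 0.0016168$)
$\sqrt{X - 11732} = \sqrt{\frac{2}{1237} - 11732} = \sqrt{- \frac{14512482}{1237}} = \frac{3 i \sqrt{1994660026}}{1237}$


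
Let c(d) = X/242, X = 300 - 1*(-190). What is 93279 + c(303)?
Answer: 11287004/121 ≈ 93281.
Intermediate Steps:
X = 490 (X = 300 + 190 = 490)
c(d) = 245/121 (c(d) = 490/242 = 490*(1/242) = 245/121)
93279 + c(303) = 93279 + 245/121 = 11287004/121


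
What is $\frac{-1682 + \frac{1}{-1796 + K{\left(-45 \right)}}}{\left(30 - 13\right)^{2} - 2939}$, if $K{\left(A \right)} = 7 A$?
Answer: $\frac{3550703}{5594150} \approx 0.63472$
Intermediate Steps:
$\frac{-1682 + \frac{1}{-1796 + K{\left(-45 \right)}}}{\left(30 - 13\right)^{2} - 2939} = \frac{-1682 + \frac{1}{-1796 + 7 \left(-45\right)}}{\left(30 - 13\right)^{2} - 2939} = \frac{-1682 + \frac{1}{-1796 - 315}}{17^{2} - 2939} = \frac{-1682 + \frac{1}{-2111}}{289 - 2939} = \frac{-1682 - \frac{1}{2111}}{-2650} = \left(- \frac{3550703}{2111}\right) \left(- \frac{1}{2650}\right) = \frac{3550703}{5594150}$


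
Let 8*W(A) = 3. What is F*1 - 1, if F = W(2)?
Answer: -5/8 ≈ -0.62500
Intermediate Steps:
W(A) = 3/8 (W(A) = (⅛)*3 = 3/8)
F = 3/8 ≈ 0.37500
F*1 - 1 = (3/8)*1 - 1 = 3/8 - 1 = -5/8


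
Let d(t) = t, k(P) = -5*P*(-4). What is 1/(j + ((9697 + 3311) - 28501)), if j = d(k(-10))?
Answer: -1/15693 ≈ -6.3723e-5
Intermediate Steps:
k(P) = 20*P
j = -200 (j = 20*(-10) = -200)
1/(j + ((9697 + 3311) - 28501)) = 1/(-200 + ((9697 + 3311) - 28501)) = 1/(-200 + (13008 - 28501)) = 1/(-200 - 15493) = 1/(-15693) = -1/15693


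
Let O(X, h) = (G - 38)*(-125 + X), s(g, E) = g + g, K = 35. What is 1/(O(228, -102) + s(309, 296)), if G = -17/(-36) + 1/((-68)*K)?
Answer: -10710/34779701 ≈ -0.00030794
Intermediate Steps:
s(g, E) = 2*g
G = 5053/10710 (G = -17/(-36) + 1/(-68*35) = -17*(-1/36) - 1/68*1/35 = 17/36 - 1/2380 = 5053/10710 ≈ 0.47180)
O(X, h) = 10048175/2142 - 401927*X/10710 (O(X, h) = (5053/10710 - 38)*(-125 + X) = -401927*(-125 + X)/10710 = 10048175/2142 - 401927*X/10710)
1/(O(228, -102) + s(309, 296)) = 1/((10048175/2142 - 401927/10710*228) + 2*309) = 1/((10048175/2142 - 15273226/1785) + 618) = 1/(-41398481/10710 + 618) = 1/(-34779701/10710) = -10710/34779701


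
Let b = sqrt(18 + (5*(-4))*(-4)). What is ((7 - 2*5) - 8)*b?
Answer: -77*sqrt(2) ≈ -108.89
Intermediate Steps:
b = 7*sqrt(2) (b = sqrt(18 - 20*(-4)) = sqrt(18 + 80) = sqrt(98) = 7*sqrt(2) ≈ 9.8995)
((7 - 2*5) - 8)*b = ((7 - 2*5) - 8)*(7*sqrt(2)) = ((7 - 10) - 8)*(7*sqrt(2)) = (-3 - 8)*(7*sqrt(2)) = -77*sqrt(2)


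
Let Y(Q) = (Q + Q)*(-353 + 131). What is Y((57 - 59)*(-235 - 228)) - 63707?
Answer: -474851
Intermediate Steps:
Y(Q) = -444*Q (Y(Q) = (2*Q)*(-222) = -444*Q)
Y((57 - 59)*(-235 - 228)) - 63707 = -444*(57 - 59)*(-235 - 228) - 63707 = -(-888)*(-463) - 63707 = -444*926 - 63707 = -411144 - 63707 = -474851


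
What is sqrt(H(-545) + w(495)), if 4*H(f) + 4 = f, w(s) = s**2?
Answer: 3*sqrt(108839)/2 ≈ 494.86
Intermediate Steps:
H(f) = -1 + f/4
sqrt(H(-545) + w(495)) = sqrt((-1 + (1/4)*(-545)) + 495**2) = sqrt((-1 - 545/4) + 245025) = sqrt(-549/4 + 245025) = sqrt(979551/4) = 3*sqrt(108839)/2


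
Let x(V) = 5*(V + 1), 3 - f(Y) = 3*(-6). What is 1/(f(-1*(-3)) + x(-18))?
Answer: -1/64 ≈ -0.015625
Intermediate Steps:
f(Y) = 21 (f(Y) = 3 - 3*(-6) = 3 - 1*(-18) = 3 + 18 = 21)
x(V) = 5 + 5*V (x(V) = 5*(1 + V) = 5 + 5*V)
1/(f(-1*(-3)) + x(-18)) = 1/(21 + (5 + 5*(-18))) = 1/(21 + (5 - 90)) = 1/(21 - 85) = 1/(-64) = -1/64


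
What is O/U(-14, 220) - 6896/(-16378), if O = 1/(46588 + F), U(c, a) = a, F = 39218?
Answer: 151018579/358669080 ≈ 0.42105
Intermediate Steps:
O = 1/85806 (O = 1/(46588 + 39218) = 1/85806 ≈ 1.1654e-5)
O/U(-14, 220) - 6896/(-16378) = (1/85806)/220 - 6896/(-16378) = (1/85806)*(1/220) - 6896*(-1/16378) = 1/18877320 + 8/19 = 151018579/358669080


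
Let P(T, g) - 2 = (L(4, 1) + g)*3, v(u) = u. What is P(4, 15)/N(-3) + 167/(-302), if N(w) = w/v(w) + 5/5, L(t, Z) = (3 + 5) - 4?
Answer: 4371/151 ≈ 28.947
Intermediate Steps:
L(t, Z) = 4 (L(t, Z) = 8 - 4 = 4)
N(w) = 2 (N(w) = w/w + 5/5 = 1 + 5*(1/5) = 1 + 1 = 2)
P(T, g) = 14 + 3*g (P(T, g) = 2 + (4 + g)*3 = 2 + (12 + 3*g) = 14 + 3*g)
P(4, 15)/N(-3) + 167/(-302) = (14 + 3*15)/2 + 167/(-302) = (14 + 45)*(1/2) + 167*(-1/302) = 59*(1/2) - 167/302 = 59/2 - 167/302 = 4371/151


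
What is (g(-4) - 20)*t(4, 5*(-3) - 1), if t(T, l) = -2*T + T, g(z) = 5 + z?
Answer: 76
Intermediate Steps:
t(T, l) = -T
(g(-4) - 20)*t(4, 5*(-3) - 1) = ((5 - 4) - 20)*(-1*4) = (1 - 20)*(-4) = -19*(-4) = 76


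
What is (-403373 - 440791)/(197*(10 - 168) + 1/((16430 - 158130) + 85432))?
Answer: 47499419952/1751397769 ≈ 27.121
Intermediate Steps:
(-403373 - 440791)/(197*(10 - 168) + 1/((16430 - 158130) + 85432)) = -844164/(197*(-158) + 1/(-141700 + 85432)) = -844164/(-31126 + 1/(-56268)) = -844164/(-31126 - 1/56268) = -844164/(-1751397769/56268) = -844164*(-56268/1751397769) = 47499419952/1751397769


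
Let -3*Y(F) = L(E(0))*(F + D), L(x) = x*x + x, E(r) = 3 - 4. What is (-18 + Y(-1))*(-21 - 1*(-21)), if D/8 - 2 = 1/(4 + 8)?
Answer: 0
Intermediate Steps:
E(r) = -1
L(x) = x + x² (L(x) = x² + x = x + x²)
D = 50/3 (D = 16 + 8/(4 + 8) = 16 + 8/12 = 16 + 8*(1/12) = 16 + ⅔ = 50/3 ≈ 16.667)
Y(F) = 0 (Y(F) = -(-(1 - 1))*(F + 50/3)/3 = -(-1*0)*(50/3 + F)/3 = -0*(50/3 + F) = -⅓*0 = 0)
(-18 + Y(-1))*(-21 - 1*(-21)) = (-18 + 0)*(-21 - 1*(-21)) = -18*(-21 + 21) = -18*0 = 0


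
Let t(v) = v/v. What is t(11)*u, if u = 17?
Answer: 17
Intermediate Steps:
t(v) = 1
t(11)*u = 1*17 = 17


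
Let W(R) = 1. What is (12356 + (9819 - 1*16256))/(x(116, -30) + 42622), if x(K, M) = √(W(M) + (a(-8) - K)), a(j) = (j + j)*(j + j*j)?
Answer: 252279618/1816635895 - 5919*I*√1011/1816635895 ≈ 0.13887 - 0.0001036*I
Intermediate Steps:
a(j) = 2*j*(j + j²) (a(j) = (2*j)*(j + j²) = 2*j*(j + j²))
x(K, M) = √(-895 - K) (x(K, M) = √(1 + (2*(-8)²*(1 - 8) - K)) = √(1 + (2*64*(-7) - K)) = √(1 + (-896 - K)) = √(-895 - K))
(12356 + (9819 - 1*16256))/(x(116, -30) + 42622) = (12356 + (9819 - 1*16256))/(√(-895 - 1*116) + 42622) = (12356 + (9819 - 16256))/(√(-895 - 116) + 42622) = (12356 - 6437)/(√(-1011) + 42622) = 5919/(I*√1011 + 42622) = 5919/(42622 + I*√1011)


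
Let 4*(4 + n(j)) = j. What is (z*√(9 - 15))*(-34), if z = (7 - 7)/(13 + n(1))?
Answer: 0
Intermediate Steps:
n(j) = -4 + j/4
z = 0 (z = (7 - 7)/(13 + (-4 + (¼)*1)) = 0/(13 + (-4 + ¼)) = 0/(13 - 15/4) = 0/(37/4) = 0*(4/37) = 0)
(z*√(9 - 15))*(-34) = (0*√(9 - 15))*(-34) = (0*√(-6))*(-34) = (0*(I*√6))*(-34) = 0*(-34) = 0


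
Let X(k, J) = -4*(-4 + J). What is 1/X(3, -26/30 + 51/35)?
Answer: 105/1432 ≈ 0.073324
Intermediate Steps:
X(k, J) = 16 - 4*J
1/X(3, -26/30 + 51/35) = 1/(16 - 4*(-26/30 + 51/35)) = 1/(16 - 4*(-26*1/30 + 51*(1/35))) = 1/(16 - 4*(-13/15 + 51/35)) = 1/(16 - 4*62/105) = 1/(16 - 248/105) = 1/(1432/105) = 105/1432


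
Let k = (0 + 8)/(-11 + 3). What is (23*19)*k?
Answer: -437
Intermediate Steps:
k = -1 (k = 8/(-8) = 8*(-⅛) = -1)
(23*19)*k = (23*19)*(-1) = 437*(-1) = -437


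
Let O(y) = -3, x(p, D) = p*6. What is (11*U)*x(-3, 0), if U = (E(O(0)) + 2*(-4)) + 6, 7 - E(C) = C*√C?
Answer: -990 - 594*I*√3 ≈ -990.0 - 1028.8*I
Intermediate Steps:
x(p, D) = 6*p
E(C) = 7 - C^(3/2) (E(C) = 7 - C*√C = 7 - C^(3/2))
U = 5 + 3*I*√3 (U = ((7 - (-3)^(3/2)) + 2*(-4)) + 6 = ((7 - (-3)*I*√3) - 8) + 6 = ((7 + 3*I*√3) - 8) + 6 = (-1 + 3*I*√3) + 6 = 5 + 3*I*√3 ≈ 5.0 + 5.1962*I)
(11*U)*x(-3, 0) = (11*(5 + 3*I*√3))*(6*(-3)) = (55 + 33*I*√3)*(-18) = -990 - 594*I*√3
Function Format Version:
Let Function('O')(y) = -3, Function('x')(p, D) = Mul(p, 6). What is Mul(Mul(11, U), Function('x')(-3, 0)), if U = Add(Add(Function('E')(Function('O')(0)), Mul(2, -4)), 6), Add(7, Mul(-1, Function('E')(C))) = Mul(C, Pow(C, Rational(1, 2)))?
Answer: Add(-990, Mul(-594, I, Pow(3, Rational(1, 2)))) ≈ Add(-990.00, Mul(-1028.8, I))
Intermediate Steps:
Function('x')(p, D) = Mul(6, p)
Function('E')(C) = Add(7, Mul(-1, Pow(C, Rational(3, 2)))) (Function('E')(C) = Add(7, Mul(-1, Mul(C, Pow(C, Rational(1, 2))))) = Add(7, Mul(-1, Pow(C, Rational(3, 2)))))
U = Add(5, Mul(3, I, Pow(3, Rational(1, 2)))) (U = Add(Add(Add(7, Mul(-1, Pow(-3, Rational(3, 2)))), Mul(2, -4)), 6) = Add(Add(Add(7, Mul(-1, Mul(-3, I, Pow(3, Rational(1, 2))))), -8), 6) = Add(Add(Add(7, Mul(3, I, Pow(3, Rational(1, 2)))), -8), 6) = Add(Add(-1, Mul(3, I, Pow(3, Rational(1, 2)))), 6) = Add(5, Mul(3, I, Pow(3, Rational(1, 2)))) ≈ Add(5.0000, Mul(5.1962, I)))
Mul(Mul(11, U), Function('x')(-3, 0)) = Mul(Mul(11, Add(5, Mul(3, I, Pow(3, Rational(1, 2))))), Mul(6, -3)) = Mul(Add(55, Mul(33, I, Pow(3, Rational(1, 2)))), -18) = Add(-990, Mul(-594, I, Pow(3, Rational(1, 2))))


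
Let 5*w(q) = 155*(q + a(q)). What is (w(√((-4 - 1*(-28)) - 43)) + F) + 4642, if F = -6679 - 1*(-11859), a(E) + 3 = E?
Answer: 9729 + 62*I*√19 ≈ 9729.0 + 270.25*I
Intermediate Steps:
a(E) = -3 + E
F = 5180 (F = -6679 + 11859 = 5180)
w(q) = -93 + 62*q (w(q) = (155*(q + (-3 + q)))/5 = (155*(-3 + 2*q))/5 = (-465 + 310*q)/5 = -93 + 62*q)
(w(√((-4 - 1*(-28)) - 43)) + F) + 4642 = ((-93 + 62*√((-4 - 1*(-28)) - 43)) + 5180) + 4642 = ((-93 + 62*√((-4 + 28) - 43)) + 5180) + 4642 = ((-93 + 62*√(24 - 43)) + 5180) + 4642 = ((-93 + 62*√(-19)) + 5180) + 4642 = ((-93 + 62*(I*√19)) + 5180) + 4642 = ((-93 + 62*I*√19) + 5180) + 4642 = (5087 + 62*I*√19) + 4642 = 9729 + 62*I*√19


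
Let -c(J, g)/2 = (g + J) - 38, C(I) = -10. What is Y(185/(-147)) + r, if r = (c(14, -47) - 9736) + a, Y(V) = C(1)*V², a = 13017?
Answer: 73625357/21609 ≈ 3407.2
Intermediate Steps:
c(J, g) = 76 - 2*J - 2*g (c(J, g) = -2*((g + J) - 38) = -2*((J + g) - 38) = -2*(-38 + J + g) = 76 - 2*J - 2*g)
Y(V) = -10*V²
r = 3423 (r = ((76 - 2*14 - 2*(-47)) - 9736) + 13017 = ((76 - 28 + 94) - 9736) + 13017 = (142 - 9736) + 13017 = -9594 + 13017 = 3423)
Y(185/(-147)) + r = -10*(185/(-147))² + 3423 = -10*(185*(-1/147))² + 3423 = -10*(-185/147)² + 3423 = -10*34225/21609 + 3423 = -342250/21609 + 3423 = 73625357/21609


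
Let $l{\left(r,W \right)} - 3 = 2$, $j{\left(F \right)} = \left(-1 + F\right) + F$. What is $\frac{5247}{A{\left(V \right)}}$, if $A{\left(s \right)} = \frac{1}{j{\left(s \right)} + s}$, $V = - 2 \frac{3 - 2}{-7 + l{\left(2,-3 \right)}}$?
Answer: $10494$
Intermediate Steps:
$j{\left(F \right)} = -1 + 2 F$
$l{\left(r,W \right)} = 5$ ($l{\left(r,W \right)} = 3 + 2 = 5$)
$V = 1$ ($V = - 2 \frac{3 - 2}{-7 + 5} = - 2 \cdot 1 \frac{1}{-2} = - 2 \cdot 1 \left(- \frac{1}{2}\right) = \left(-2\right) \left(- \frac{1}{2}\right) = 1$)
$A{\left(s \right)} = \frac{1}{-1 + 3 s}$ ($A{\left(s \right)} = \frac{1}{\left(-1 + 2 s\right) + s} = \frac{1}{-1 + 3 s}$)
$\frac{5247}{A{\left(V \right)}} = \frac{5247}{\frac{1}{-1 + 3 \cdot 1}} = \frac{5247}{\frac{1}{-1 + 3}} = \frac{5247}{\frac{1}{2}} = 5247 \frac{1}{\frac{1}{2}} = 5247 \cdot 2 = 10494$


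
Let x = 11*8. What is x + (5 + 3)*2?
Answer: 104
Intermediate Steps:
x = 88
x + (5 + 3)*2 = 88 + (5 + 3)*2 = 88 + 8*2 = 88 + 16 = 104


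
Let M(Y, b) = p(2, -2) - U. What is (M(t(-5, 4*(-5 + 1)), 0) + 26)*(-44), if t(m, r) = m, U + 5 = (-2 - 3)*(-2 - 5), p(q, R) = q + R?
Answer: 176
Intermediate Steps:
p(q, R) = R + q
U = 30 (U = -5 + (-2 - 3)*(-2 - 5) = -5 - 5*(-7) = -5 + 35 = 30)
M(Y, b) = -30 (M(Y, b) = (-2 + 2) - 1*30 = 0 - 30 = -30)
(M(t(-5, 4*(-5 + 1)), 0) + 26)*(-44) = (-30 + 26)*(-44) = -4*(-44) = 176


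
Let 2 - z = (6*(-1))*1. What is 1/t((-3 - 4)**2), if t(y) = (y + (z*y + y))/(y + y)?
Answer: 1/5 ≈ 0.20000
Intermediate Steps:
z = 8 (z = 2 - 6*(-1) = 2 - (-6) = 2 - 1*(-6) = 2 + 6 = 8)
t(y) = 5 (t(y) = (y + (8*y + y))/(y + y) = (y + 9*y)/((2*y)) = (10*y)*(1/(2*y)) = 5)
1/t((-3 - 4)**2) = 1/5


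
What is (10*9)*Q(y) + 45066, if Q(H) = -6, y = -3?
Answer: 44526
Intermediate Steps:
(10*9)*Q(y) + 45066 = (10*9)*(-6) + 45066 = 90*(-6) + 45066 = -540 + 45066 = 44526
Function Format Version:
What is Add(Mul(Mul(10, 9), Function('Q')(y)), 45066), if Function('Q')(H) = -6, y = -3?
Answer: 44526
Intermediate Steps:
Add(Mul(Mul(10, 9), Function('Q')(y)), 45066) = Add(Mul(Mul(10, 9), -6), 45066) = Add(Mul(90, -6), 45066) = Add(-540, 45066) = 44526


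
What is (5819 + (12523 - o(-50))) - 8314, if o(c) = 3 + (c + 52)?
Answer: 10023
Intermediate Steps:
o(c) = 55 + c (o(c) = 3 + (52 + c) = 55 + c)
(5819 + (12523 - o(-50))) - 8314 = (5819 + (12523 - (55 - 50))) - 8314 = (5819 + (12523 - 1*5)) - 8314 = (5819 + (12523 - 5)) - 8314 = (5819 + 12518) - 8314 = 18337 - 8314 = 10023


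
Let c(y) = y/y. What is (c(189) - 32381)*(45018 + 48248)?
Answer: -3019953080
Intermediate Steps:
c(y) = 1
(c(189) - 32381)*(45018 + 48248) = (1 - 32381)*(45018 + 48248) = -32380*93266 = -3019953080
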